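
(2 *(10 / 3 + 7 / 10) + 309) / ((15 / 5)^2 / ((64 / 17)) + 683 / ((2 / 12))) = 304384 / 3936375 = 0.08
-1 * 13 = -13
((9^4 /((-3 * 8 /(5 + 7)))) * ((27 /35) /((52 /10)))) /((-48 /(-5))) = -295245 /5824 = -50.69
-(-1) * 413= 413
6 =6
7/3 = 2.33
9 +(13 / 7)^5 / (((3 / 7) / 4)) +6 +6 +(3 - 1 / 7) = 1657015 / 7203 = 230.05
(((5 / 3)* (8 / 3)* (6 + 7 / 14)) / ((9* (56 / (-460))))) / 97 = -14950 / 54999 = -0.27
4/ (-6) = -2/ 3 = -0.67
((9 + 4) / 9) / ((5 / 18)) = 26 / 5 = 5.20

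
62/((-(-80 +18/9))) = 31/39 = 0.79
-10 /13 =-0.77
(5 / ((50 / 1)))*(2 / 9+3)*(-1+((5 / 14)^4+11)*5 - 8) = 17112523 / 1152480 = 14.85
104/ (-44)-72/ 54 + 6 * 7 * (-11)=-15368/ 33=-465.70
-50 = -50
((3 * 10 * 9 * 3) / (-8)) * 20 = -2025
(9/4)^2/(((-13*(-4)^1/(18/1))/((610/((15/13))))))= 14823/16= 926.44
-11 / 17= -0.65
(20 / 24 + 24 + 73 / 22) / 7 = 929 / 231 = 4.02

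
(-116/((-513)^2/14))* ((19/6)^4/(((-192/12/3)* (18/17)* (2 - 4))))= -1245811/22674816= -0.05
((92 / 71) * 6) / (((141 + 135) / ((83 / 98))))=83 / 3479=0.02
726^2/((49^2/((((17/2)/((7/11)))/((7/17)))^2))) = 1331662916529/5764801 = 230998.94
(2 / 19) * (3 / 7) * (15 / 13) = 90 / 1729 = 0.05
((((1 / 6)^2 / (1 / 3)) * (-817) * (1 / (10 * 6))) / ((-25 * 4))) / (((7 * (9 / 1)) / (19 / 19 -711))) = -58007 / 453600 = -0.13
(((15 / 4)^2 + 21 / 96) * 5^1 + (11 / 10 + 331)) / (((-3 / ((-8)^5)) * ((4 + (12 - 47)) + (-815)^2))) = 1437184 / 216585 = 6.64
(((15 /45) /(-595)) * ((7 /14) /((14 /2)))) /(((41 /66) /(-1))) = 11 /170765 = 0.00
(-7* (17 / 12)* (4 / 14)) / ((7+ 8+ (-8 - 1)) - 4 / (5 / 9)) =85 / 36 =2.36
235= 235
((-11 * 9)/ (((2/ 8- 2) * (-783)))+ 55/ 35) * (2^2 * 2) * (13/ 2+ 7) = 32868/ 203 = 161.91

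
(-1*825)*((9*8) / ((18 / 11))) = -36300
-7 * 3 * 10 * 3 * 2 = -1260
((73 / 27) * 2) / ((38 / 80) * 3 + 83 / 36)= 5840 / 4029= 1.45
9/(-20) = -0.45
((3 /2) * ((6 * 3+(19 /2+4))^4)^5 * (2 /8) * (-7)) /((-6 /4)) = 6790613759064448017536784535660985607 /4194304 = 1619008483663665775665470000000.00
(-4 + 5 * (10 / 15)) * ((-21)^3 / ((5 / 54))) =333396 / 5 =66679.20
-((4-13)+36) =-27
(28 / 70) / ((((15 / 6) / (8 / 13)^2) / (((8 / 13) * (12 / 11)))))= 24576 / 604175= 0.04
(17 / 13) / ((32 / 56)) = 119 / 52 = 2.29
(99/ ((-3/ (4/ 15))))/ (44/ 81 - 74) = 1782/ 14875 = 0.12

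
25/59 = 0.42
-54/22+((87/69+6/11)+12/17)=248/4301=0.06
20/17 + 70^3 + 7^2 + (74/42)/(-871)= 106670422594/310947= 343050.17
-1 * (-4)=4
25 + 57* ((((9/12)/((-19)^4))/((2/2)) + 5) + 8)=21015985/27436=766.00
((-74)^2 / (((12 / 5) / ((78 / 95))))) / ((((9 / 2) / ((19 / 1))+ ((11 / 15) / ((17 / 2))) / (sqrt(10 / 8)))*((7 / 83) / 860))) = 14868809936370000 / 164776787-2166505465238400*sqrt(5) / 164776787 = 60835974.68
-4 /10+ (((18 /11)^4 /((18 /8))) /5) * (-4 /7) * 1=-391598 /512435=-0.76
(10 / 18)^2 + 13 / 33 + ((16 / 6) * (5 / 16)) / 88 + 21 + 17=551879 / 14256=38.71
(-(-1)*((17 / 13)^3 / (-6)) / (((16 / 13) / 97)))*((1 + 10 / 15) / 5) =-476561 / 48672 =-9.79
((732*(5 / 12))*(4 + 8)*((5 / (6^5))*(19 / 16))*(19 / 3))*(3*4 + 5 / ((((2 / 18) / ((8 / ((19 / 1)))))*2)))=492575 / 1296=380.07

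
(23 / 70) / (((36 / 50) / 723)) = 329.94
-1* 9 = -9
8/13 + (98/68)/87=24301/38454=0.63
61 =61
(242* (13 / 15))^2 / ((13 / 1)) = 761332 / 225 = 3383.70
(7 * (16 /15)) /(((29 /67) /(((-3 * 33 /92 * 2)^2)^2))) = 15017317623 /40576945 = 370.09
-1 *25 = -25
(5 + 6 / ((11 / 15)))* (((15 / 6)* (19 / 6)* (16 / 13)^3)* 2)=28211200 / 72501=389.11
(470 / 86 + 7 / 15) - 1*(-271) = 178621 / 645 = 276.93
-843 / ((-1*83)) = 843 / 83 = 10.16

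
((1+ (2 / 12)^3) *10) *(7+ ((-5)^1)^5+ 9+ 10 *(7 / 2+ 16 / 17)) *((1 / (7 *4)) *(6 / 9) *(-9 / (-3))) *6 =-1345865 / 102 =-13194.75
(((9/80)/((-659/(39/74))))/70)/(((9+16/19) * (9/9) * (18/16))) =-741/6383469400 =-0.00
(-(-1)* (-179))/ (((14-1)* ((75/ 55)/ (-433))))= 852577/ 195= 4372.19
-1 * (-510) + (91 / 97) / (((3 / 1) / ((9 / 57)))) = 940021 / 1843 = 510.05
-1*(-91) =91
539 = 539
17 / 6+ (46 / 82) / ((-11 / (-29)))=11669 / 2706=4.31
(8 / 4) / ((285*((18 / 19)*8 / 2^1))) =0.00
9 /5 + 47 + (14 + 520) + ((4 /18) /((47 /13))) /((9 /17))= 11095808 /19035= 582.92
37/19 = 1.95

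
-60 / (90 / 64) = -128 / 3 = -42.67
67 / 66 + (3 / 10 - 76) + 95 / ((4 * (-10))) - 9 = -113599 / 1320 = -86.06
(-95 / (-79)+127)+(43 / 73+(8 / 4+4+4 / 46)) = 17890423 / 132641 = 134.88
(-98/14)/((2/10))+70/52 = -33.65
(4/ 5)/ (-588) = -1/ 735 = -0.00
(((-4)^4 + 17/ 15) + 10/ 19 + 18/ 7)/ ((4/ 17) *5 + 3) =8825737/ 141645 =62.31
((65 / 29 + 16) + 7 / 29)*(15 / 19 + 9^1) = 99696 / 551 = 180.94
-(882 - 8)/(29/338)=-295412/29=-10186.62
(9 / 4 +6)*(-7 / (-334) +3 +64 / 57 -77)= -15257407 / 25384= -601.06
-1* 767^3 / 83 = -451217663 / 83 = -5436357.39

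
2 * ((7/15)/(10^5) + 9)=13500007/750000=18.00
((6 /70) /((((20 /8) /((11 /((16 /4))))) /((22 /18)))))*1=0.12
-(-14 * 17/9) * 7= 1666/9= 185.11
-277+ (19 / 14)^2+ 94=-35507 / 196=-181.16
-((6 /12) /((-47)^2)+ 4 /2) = -8837 /4418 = -2.00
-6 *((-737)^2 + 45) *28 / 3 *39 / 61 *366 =-7118276256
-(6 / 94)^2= -9 / 2209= -0.00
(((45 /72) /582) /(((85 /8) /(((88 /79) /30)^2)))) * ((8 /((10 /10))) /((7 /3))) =7744 /16208969175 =0.00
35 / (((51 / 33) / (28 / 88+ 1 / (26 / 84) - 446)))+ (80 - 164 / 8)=-2201318 / 221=-9960.71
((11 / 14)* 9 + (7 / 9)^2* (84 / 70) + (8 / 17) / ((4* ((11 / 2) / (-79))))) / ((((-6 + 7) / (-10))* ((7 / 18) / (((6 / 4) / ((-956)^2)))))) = -2158579 / 8374395568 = -0.00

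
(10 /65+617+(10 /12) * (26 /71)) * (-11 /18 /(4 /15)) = -11754490 /8307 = -1415.01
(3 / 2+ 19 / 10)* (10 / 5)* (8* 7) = 1904 / 5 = 380.80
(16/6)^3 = 512/27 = 18.96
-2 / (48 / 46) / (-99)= 23 / 1188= 0.02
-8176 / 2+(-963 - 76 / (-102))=-257563 / 51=-5050.25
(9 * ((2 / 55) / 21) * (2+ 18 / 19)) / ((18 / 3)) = 8 / 1045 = 0.01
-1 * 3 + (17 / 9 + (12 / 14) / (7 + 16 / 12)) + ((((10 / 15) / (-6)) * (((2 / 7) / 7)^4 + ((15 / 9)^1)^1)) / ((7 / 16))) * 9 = -43743367588 / 9079561575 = -4.82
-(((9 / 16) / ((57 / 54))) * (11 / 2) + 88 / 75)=-93577 / 22800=-4.10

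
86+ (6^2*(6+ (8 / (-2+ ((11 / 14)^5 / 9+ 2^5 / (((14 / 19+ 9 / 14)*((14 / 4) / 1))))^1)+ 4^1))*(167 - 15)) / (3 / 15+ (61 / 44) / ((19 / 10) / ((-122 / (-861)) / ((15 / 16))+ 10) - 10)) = 834590490974144299014 / 764305034770297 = 1091959.95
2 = 2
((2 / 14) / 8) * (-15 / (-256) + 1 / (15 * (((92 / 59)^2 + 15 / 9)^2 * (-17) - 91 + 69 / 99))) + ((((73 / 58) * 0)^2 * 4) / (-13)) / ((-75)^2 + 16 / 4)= 4815753941571 / 4616553138411520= 0.00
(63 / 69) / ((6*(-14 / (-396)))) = 4.30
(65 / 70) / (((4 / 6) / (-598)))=-11661 / 14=-832.93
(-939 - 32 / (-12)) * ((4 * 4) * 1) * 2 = -89888 / 3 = -29962.67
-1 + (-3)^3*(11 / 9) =-34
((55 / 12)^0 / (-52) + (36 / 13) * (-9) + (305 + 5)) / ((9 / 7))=11529 / 52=221.71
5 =5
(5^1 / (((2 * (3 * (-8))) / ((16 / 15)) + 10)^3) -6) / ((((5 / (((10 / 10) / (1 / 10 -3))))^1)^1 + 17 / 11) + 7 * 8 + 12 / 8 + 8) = -565961 / 4956350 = -0.11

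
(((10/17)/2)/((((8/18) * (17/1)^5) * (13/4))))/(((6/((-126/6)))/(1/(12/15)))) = -1575/2510307176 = -0.00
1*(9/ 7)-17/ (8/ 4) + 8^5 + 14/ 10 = 2293353/ 70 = 32762.19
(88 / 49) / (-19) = -88 / 931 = -0.09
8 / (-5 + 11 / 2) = 16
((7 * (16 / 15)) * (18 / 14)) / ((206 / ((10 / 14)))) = 24 / 721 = 0.03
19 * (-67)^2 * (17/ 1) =1449947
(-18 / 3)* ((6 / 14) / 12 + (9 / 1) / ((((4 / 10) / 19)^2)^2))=-15394168137 / 56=-274895859.59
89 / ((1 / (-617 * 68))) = -3734084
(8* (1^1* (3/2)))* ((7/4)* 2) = 42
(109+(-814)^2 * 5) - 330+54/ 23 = 76193511/ 23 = 3312761.35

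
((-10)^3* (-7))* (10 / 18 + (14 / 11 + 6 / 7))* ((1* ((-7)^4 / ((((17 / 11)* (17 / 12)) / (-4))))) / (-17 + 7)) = 7149217600 / 867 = 8245925.72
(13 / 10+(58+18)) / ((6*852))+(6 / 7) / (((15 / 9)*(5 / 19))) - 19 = -30471137 / 1789200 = -17.03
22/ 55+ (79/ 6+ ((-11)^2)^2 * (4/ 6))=293227/ 30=9774.23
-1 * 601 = -601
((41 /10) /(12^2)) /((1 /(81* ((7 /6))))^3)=30755781 /1280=24027.95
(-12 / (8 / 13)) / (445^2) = -39 / 396050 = -0.00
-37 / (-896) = 37 / 896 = 0.04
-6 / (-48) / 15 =1 / 120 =0.01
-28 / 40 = -7 / 10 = -0.70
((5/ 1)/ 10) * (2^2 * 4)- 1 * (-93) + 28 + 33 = 162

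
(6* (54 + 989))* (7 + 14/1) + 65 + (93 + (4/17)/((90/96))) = 33551944/255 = 131576.25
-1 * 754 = -754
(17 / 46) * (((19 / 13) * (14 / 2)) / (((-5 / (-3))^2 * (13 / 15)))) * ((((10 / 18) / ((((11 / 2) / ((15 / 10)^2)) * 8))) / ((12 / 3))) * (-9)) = -549423 / 5472896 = -0.10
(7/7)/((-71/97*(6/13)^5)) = -65.23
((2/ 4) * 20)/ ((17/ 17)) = 10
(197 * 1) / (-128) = -1.54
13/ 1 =13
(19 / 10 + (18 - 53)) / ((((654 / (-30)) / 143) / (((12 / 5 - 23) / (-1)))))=4875299 / 1090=4472.75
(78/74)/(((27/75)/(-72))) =-7800/37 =-210.81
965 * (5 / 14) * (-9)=-43425 / 14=-3101.79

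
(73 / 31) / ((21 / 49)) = 511 / 93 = 5.49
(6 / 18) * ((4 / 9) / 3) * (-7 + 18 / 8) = -19 / 81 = -0.23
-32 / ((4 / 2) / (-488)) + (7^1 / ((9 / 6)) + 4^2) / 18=210847 / 27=7809.15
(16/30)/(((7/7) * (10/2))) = 8/75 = 0.11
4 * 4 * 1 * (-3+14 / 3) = 80 / 3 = 26.67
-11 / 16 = -0.69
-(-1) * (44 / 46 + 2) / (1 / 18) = 1224 / 23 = 53.22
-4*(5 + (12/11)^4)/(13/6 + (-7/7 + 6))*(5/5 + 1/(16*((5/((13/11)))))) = -251667939/69251930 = -3.63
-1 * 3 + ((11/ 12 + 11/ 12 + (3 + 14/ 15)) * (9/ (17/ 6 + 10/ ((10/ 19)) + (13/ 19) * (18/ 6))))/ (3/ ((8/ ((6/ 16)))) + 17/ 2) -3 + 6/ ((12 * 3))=-252158453/ 45174570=-5.58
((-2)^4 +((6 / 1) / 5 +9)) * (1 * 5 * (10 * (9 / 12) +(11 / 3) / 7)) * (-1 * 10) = -220735 / 21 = -10511.19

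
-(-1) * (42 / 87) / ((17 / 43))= 602 / 493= 1.22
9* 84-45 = 711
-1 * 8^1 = -8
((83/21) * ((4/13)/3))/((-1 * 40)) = -83/8190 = -0.01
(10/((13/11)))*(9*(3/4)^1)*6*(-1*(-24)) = 106920/13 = 8224.62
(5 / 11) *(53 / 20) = 53 / 44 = 1.20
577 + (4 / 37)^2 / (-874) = 345191973 / 598253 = 577.00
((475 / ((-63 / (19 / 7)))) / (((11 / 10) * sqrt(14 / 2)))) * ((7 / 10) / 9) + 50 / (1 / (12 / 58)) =300 / 29 - 9025 * sqrt(7) / 43659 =9.80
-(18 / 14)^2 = -81 / 49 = -1.65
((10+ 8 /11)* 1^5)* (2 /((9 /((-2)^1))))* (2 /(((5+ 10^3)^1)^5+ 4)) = -944 /101499874059684771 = -0.00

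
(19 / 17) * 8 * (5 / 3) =14.90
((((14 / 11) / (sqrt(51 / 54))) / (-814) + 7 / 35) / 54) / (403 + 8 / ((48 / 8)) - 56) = 1 / 94050 - 7 * sqrt(34) / 477203430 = 0.00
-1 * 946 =-946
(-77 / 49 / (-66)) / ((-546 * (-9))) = 1 / 206388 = 0.00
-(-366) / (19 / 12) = 4392 / 19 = 231.16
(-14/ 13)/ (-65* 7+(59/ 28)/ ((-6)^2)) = 14112/ 5961553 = 0.00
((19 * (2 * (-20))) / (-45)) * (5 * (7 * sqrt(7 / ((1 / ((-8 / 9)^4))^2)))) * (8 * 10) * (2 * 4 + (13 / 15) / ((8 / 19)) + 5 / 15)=811677.01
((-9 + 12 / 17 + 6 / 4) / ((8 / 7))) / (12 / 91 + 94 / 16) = -147147 / 148682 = -0.99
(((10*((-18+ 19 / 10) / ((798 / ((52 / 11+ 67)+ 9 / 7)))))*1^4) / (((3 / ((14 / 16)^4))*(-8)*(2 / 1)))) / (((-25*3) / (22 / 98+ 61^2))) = -152818141 / 17121280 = -8.93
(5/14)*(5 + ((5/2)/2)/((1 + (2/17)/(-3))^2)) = 305125/134456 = 2.27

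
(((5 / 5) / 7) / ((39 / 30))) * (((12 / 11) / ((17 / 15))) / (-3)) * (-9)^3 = 437400 / 17017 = 25.70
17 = 17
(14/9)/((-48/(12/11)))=-7/198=-0.04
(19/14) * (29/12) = 551/168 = 3.28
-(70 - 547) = 477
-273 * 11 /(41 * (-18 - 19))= 1.98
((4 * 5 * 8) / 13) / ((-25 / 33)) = -1056 / 65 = -16.25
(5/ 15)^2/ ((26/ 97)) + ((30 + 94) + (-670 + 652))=24901/ 234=106.41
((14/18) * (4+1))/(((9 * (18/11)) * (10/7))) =539/2916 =0.18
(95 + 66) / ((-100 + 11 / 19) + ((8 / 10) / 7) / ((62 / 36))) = -3319015 / 2048197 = -1.62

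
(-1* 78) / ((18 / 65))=-845 / 3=-281.67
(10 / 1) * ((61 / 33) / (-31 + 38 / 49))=-29890 / 48873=-0.61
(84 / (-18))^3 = -2744 / 27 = -101.63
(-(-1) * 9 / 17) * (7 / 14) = 9 / 34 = 0.26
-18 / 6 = -3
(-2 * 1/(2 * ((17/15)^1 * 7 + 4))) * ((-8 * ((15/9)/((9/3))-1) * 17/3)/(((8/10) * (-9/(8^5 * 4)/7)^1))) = 3119513600/14499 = 215153.71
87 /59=1.47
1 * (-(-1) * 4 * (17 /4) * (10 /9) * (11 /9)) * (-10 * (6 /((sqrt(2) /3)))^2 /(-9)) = 37400 /9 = 4155.56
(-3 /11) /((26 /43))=-129 /286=-0.45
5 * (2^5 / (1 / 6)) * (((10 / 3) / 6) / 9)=1600 / 27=59.26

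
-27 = -27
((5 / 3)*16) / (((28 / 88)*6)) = 13.97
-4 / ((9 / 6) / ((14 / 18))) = -56 / 27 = -2.07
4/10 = 2/5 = 0.40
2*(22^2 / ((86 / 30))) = 337.67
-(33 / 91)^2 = -1089 / 8281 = -0.13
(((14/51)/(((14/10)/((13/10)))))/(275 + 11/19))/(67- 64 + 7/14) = 247/934626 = 0.00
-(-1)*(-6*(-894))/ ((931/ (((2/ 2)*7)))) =40.33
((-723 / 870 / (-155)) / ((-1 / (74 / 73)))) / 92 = -8917 / 150942100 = -0.00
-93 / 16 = -5.81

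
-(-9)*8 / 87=24 / 29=0.83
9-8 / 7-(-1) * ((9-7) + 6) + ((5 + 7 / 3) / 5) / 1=1819 / 105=17.32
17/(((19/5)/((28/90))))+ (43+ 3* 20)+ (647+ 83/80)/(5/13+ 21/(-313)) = 1995651943/930240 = 2145.31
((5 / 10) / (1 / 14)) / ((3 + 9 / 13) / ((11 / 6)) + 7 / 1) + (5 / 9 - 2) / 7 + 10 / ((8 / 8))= 858376 / 81207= 10.57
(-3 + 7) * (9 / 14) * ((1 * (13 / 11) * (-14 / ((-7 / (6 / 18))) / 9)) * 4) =208 / 231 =0.90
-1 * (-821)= 821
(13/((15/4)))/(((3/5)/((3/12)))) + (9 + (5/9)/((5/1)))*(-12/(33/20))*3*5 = -98257/99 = -992.49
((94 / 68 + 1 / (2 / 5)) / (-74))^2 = 1089 / 395641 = 0.00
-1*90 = -90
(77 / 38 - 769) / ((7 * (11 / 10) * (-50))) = 5829 / 2926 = 1.99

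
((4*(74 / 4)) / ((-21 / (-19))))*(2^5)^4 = 1474297856 / 21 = 70204659.81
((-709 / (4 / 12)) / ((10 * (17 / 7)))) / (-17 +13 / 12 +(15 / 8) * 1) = 178668 / 28645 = 6.24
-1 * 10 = -10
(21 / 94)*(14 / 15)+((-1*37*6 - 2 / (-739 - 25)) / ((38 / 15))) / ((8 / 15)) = -4478268353 / 27290080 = -164.10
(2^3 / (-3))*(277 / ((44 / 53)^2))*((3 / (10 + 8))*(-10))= 3890465 / 2178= 1786.26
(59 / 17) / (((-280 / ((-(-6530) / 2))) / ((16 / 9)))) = -77054 / 1071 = -71.95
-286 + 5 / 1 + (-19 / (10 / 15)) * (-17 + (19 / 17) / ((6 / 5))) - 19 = 10741 / 68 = 157.96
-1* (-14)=14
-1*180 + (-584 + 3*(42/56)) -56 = -3271/4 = -817.75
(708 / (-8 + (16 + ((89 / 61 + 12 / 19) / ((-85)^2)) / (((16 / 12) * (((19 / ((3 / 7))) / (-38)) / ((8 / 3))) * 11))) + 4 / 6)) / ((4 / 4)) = 11606052150 / 142069579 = 81.69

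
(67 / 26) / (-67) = -1 / 26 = -0.04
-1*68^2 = -4624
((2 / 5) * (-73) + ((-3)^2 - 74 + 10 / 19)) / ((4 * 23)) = -1.02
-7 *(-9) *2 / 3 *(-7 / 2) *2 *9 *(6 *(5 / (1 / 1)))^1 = -79380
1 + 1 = 2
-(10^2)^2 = -10000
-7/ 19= -0.37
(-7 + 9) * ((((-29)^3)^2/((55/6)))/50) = 3568939926/1375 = 2595592.67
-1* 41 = -41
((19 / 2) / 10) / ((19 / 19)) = 19 / 20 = 0.95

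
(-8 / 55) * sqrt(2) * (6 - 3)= -24 * sqrt(2) / 55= -0.62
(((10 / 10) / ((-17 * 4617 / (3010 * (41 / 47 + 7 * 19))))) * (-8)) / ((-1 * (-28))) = 5411120 / 3688983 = 1.47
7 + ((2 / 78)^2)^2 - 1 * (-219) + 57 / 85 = 44573067832 / 196642485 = 226.67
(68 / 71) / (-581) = -68 / 41251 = -0.00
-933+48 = -885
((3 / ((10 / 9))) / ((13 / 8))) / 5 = 108 / 325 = 0.33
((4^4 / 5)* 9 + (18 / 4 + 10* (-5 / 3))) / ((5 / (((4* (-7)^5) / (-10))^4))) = 8591392896796479371672 / 46875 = 183283048464991559.93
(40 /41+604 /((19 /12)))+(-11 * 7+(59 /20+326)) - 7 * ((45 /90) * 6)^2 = 8902401 /15580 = 571.40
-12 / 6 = -2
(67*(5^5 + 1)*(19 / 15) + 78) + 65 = 1327181 / 5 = 265436.20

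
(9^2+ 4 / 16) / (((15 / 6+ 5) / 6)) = 65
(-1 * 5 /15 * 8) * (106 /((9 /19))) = -16112 /27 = -596.74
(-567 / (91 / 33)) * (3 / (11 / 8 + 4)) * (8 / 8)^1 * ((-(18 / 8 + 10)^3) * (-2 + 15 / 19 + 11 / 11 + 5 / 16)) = 29246247261 / 1359488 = 21512.69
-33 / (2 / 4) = -66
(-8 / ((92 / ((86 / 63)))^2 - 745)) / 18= -7396 / 63188091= -0.00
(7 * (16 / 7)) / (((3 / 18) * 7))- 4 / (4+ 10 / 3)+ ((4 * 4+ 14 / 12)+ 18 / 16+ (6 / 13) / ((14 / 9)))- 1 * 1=738911 / 24024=30.76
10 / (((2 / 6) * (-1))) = -30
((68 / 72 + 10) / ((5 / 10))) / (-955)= -0.02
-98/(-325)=98/325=0.30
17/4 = 4.25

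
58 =58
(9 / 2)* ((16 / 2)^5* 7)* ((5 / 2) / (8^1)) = 322560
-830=-830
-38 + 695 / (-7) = -961 / 7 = -137.29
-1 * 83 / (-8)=83 / 8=10.38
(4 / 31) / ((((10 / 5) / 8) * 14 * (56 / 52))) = 52 / 1519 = 0.03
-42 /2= -21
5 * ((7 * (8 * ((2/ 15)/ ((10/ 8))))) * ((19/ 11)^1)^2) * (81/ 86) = 2183328/ 26015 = 83.93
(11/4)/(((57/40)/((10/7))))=1100/399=2.76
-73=-73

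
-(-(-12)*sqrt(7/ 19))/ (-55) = 0.13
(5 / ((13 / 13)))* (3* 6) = 90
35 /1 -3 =32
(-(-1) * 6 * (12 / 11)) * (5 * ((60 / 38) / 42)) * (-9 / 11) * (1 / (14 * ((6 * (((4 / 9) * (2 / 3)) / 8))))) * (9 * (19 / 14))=-164025 / 41503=-3.95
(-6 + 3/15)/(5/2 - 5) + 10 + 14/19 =13.06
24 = 24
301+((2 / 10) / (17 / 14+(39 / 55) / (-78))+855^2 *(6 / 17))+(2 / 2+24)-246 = 2035805949 / 7888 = 258088.99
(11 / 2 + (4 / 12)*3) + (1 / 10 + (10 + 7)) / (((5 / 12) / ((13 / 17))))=32201 / 850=37.88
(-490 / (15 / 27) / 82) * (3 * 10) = -13230 / 41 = -322.68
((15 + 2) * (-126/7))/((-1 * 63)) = 34/7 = 4.86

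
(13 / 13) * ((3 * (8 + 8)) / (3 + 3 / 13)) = 104 / 7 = 14.86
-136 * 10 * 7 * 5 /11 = -47600 /11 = -4327.27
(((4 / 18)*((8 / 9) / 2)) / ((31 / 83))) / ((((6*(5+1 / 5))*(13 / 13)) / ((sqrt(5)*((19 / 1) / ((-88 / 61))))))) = -480985*sqrt(5) / 4308876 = -0.25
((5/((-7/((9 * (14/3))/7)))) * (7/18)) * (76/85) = -76/51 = -1.49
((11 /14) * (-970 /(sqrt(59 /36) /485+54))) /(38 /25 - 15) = 60989373225000 /58250738737219 - 388121250 * sqrt(59) /58250738737219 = 1.05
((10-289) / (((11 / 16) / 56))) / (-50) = 124992 / 275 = 454.52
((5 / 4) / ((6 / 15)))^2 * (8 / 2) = 625 / 16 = 39.06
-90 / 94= -45 / 47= -0.96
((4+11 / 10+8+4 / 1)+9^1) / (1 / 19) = 4959 / 10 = 495.90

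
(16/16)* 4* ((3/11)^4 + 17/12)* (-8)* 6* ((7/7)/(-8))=499738/14641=34.13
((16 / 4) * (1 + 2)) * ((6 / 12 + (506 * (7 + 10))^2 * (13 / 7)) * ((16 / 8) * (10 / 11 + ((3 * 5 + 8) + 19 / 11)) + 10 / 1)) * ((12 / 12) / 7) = 7780067642484 / 539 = 14434262787.54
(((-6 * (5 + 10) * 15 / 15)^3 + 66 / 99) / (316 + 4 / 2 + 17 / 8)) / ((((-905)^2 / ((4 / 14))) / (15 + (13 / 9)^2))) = -0.01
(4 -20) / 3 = -16 / 3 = -5.33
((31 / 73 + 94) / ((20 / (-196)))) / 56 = -48251 / 2920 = -16.52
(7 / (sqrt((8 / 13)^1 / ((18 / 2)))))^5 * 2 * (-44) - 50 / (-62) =25 / 31 - 7592343759 * sqrt(26) / 32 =-1209797154.85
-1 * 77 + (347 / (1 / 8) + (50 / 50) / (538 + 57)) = 1605906 / 595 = 2699.00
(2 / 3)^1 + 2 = 8 / 3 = 2.67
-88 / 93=-0.95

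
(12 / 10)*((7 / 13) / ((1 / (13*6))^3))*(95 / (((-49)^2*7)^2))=4161456 / 40353607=0.10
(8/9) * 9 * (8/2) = 32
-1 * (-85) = 85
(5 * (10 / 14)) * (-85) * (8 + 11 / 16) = -295375 / 112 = -2637.28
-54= -54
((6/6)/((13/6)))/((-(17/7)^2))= -294/3757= -0.08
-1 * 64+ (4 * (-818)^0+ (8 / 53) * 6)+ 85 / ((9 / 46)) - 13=172841 / 477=362.35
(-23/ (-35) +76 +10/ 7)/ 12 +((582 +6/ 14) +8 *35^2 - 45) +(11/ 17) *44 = 24686327/ 2380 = 10372.41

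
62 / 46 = 31 / 23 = 1.35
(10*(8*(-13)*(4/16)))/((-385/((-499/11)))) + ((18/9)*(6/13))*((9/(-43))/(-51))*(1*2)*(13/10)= -94809448/3095785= -30.63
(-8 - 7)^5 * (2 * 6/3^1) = -3037500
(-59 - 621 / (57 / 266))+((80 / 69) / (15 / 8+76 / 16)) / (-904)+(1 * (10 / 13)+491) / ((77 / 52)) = -83523037357 / 31819557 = -2624.90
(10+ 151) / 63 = 23 / 9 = 2.56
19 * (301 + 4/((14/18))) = 40717/7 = 5816.71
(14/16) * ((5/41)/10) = 7/656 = 0.01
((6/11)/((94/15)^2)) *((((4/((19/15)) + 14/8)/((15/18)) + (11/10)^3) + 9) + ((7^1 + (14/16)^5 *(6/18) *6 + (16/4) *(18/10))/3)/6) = 35860638963/151283630080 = 0.24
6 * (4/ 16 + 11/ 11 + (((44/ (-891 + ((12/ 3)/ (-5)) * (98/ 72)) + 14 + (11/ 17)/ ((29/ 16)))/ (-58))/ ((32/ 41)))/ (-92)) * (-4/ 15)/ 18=-1058949754813/ 9504425998080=-0.11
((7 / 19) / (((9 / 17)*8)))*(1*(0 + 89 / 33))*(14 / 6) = 0.55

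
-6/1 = -6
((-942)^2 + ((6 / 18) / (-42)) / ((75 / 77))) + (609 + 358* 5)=1201180039 / 1350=889762.99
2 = 2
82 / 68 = 41 / 34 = 1.21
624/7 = 89.14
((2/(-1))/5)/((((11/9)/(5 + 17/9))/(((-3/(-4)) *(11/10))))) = -93/50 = -1.86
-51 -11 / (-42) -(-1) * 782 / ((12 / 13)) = 5575 / 7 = 796.43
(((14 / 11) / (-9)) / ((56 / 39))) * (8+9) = -221 / 132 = -1.67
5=5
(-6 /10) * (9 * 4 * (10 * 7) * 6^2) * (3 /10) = -81648 /5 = -16329.60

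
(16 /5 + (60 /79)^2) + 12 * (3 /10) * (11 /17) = 647854 /106097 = 6.11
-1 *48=-48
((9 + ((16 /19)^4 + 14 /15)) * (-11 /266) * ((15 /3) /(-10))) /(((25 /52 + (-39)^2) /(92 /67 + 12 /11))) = 481623715352 /1378167225441405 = 0.00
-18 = -18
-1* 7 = -7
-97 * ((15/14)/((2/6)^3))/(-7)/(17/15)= 589275/1666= 353.71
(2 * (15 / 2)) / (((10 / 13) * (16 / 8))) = 9.75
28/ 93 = 0.30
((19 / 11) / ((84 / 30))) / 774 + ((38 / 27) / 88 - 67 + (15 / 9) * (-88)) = -19099658 / 89397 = -213.65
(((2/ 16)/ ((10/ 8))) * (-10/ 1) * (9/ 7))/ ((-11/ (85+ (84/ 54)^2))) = 7081/ 693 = 10.22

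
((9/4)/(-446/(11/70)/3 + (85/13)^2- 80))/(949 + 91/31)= -119691/49793948200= -0.00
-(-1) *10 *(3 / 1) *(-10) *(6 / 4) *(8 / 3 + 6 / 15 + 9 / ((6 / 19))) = -14205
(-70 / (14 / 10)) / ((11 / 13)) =-650 / 11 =-59.09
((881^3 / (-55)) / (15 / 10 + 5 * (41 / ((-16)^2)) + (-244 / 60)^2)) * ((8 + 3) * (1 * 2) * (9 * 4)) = -567169281239040 / 1085101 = -522688008.99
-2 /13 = -0.15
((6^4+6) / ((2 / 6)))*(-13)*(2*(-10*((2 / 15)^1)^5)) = 722176 / 16875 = 42.80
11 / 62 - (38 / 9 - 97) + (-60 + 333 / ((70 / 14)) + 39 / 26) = 140972 / 1395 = 101.06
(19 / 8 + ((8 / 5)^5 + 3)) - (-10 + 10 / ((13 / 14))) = 4904747 / 325000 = 15.09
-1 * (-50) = 50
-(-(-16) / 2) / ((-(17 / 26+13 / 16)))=1664 / 305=5.46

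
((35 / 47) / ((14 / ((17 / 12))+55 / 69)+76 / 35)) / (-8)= -1436925 / 198374968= -0.01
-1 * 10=-10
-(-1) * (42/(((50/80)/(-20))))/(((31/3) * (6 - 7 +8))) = -576/31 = -18.58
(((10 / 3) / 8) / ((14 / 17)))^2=7225 / 28224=0.26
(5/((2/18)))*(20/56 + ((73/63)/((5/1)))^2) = 81533/4410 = 18.49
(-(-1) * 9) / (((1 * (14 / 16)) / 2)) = 144 / 7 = 20.57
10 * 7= 70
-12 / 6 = -2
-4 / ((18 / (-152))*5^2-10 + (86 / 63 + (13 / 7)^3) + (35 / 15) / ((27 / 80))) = -8446032 / 3638933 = -2.32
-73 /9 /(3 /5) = -365 /27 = -13.52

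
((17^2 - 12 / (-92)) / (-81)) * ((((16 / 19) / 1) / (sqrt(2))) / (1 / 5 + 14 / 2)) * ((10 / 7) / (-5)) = 1000 * sqrt(2) / 16767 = 0.08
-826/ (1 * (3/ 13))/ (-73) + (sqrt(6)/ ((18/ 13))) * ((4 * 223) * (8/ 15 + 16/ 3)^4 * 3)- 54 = -1088/ 219 + 347703369728 * sqrt(6)/ 151875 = 5607868.86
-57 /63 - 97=-2056 /21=-97.90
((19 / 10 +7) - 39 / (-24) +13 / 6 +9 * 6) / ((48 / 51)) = 136051 / 1920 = 70.86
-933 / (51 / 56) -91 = -18963 / 17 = -1115.47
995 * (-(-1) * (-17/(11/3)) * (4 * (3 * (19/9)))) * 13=-16712020/11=-1519274.55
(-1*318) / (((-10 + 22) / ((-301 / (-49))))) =-2279 / 14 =-162.79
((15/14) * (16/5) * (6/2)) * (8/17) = 576/119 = 4.84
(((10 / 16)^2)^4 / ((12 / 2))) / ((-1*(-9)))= 390625 / 905969664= 0.00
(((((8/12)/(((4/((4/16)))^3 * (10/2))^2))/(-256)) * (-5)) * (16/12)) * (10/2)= 1/4831838208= 0.00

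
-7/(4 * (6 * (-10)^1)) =7/240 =0.03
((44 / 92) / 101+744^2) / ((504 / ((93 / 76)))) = 5694541187 / 4237152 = 1343.95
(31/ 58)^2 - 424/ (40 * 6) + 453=22783649/ 50460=451.52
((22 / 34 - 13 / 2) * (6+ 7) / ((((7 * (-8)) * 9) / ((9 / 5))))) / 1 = 2587 / 9520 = 0.27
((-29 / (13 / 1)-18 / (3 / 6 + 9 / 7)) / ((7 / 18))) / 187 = -72018 / 425425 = -0.17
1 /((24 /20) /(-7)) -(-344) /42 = 33 /14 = 2.36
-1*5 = -5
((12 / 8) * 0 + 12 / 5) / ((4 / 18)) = 54 / 5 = 10.80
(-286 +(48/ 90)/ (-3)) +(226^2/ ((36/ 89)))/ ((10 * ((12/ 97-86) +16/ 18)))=-2903053657/ 6677460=-434.75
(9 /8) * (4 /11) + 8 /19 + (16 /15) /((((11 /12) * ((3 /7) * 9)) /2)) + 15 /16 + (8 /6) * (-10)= -4948831 /451440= -10.96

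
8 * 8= 64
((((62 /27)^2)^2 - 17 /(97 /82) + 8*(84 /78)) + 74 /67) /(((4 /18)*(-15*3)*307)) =-103956686698 /13784255720469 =-0.01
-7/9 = -0.78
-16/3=-5.33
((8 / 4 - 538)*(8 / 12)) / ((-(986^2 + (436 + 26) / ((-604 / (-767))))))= 323744 / 881341107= 0.00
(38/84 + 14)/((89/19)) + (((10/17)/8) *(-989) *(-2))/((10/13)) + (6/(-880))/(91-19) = 7163740603/37280320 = 192.16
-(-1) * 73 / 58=73 / 58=1.26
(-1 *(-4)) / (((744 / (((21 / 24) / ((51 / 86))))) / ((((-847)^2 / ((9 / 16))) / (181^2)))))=431880218 / 1398468807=0.31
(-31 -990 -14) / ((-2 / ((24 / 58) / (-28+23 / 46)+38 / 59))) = 6126579 / 18821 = 325.52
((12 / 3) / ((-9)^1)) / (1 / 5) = -20 / 9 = -2.22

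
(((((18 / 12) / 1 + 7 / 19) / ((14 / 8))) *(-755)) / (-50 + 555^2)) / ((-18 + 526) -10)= -10721 / 2039841615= -0.00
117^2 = 13689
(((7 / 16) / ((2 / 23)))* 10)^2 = 648025 / 256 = 2531.35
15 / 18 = 5 / 6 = 0.83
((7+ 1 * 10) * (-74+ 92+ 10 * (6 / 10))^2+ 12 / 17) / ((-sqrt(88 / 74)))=-83238 * sqrt(407) / 187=-8980.02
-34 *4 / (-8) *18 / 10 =153 / 5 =30.60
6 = 6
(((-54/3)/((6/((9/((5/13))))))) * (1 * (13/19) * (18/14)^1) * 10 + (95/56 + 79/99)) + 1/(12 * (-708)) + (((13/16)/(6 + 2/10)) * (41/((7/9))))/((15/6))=-26214170877/42813232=-612.29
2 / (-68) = -1 / 34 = -0.03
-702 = -702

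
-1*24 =-24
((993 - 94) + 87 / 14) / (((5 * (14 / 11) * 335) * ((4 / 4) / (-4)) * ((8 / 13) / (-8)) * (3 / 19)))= 34432541 / 246225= 139.84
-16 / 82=-8 / 41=-0.20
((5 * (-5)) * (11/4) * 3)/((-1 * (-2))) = -825/8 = -103.12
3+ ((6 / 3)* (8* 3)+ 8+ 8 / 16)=119 / 2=59.50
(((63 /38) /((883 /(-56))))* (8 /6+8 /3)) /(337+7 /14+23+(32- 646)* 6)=14112 /111516719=0.00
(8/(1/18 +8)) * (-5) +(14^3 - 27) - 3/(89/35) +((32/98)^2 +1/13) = 218403283057/80560753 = 2711.04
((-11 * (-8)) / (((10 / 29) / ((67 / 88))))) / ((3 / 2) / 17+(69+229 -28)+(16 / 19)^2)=11924191 / 16618835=0.72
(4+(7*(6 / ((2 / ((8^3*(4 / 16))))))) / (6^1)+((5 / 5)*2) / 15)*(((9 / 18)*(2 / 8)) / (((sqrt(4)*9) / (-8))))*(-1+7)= -6782 / 45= -150.71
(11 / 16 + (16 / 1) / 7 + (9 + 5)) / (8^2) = 1901 / 7168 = 0.27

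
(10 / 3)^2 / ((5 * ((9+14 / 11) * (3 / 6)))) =440 / 1017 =0.43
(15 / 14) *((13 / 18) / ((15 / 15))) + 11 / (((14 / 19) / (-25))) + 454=6851 / 84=81.56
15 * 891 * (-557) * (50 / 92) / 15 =-12407175 / 46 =-269721.20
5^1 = 5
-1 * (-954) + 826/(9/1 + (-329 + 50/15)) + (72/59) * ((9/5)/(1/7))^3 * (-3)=-892879143/140125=-6372.02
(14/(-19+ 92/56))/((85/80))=-3136/4131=-0.76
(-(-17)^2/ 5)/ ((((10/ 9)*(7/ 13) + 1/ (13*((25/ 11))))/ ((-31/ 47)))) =5241015/ 86903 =60.31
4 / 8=1 / 2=0.50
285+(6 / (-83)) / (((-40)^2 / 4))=4730997 / 16600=285.00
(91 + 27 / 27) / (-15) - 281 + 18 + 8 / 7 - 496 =-80219 / 105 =-763.99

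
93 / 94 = 0.99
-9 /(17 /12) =-108 /17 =-6.35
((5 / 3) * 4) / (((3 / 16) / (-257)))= -82240 / 9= -9137.78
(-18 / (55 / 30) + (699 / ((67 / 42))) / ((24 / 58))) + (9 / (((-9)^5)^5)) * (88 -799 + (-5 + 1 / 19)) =2343658146095345032912910589127 / 2233939004810891511233288166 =1049.11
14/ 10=7/ 5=1.40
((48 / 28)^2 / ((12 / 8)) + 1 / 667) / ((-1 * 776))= -64081 / 25362008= -0.00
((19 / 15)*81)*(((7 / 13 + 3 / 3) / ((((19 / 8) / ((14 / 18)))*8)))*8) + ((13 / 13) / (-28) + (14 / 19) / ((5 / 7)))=1821957 / 34580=52.69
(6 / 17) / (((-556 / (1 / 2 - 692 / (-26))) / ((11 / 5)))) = -4653 / 122876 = -0.04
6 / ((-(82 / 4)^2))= -24 / 1681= -0.01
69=69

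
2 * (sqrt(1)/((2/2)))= 2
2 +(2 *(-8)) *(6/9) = -26/3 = -8.67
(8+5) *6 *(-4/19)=-16.42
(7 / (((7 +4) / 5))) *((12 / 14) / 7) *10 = 300 / 77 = 3.90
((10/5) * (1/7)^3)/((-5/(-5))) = 2/343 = 0.01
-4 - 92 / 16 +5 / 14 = -263 / 28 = -9.39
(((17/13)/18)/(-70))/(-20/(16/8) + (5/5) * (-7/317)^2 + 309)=-1708313/492157738800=-0.00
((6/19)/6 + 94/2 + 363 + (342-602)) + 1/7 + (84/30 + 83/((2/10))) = 377717/665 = 568.00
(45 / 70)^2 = 81 / 196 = 0.41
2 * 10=20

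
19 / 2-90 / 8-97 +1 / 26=-5133 / 52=-98.71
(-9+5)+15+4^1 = 15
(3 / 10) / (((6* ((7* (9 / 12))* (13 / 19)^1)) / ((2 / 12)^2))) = 19 / 49140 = 0.00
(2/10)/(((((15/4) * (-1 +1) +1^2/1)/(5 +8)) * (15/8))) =104/75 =1.39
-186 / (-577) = 186 / 577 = 0.32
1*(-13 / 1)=-13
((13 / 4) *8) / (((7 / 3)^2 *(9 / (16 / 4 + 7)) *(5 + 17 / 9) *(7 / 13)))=16731 / 10633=1.57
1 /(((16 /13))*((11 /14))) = 91 /88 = 1.03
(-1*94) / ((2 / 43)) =-2021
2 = 2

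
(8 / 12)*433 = 866 / 3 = 288.67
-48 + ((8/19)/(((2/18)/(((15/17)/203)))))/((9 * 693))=-727029032/15146439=-48.00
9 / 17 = 0.53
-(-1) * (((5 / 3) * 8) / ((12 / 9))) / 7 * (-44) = -440 / 7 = -62.86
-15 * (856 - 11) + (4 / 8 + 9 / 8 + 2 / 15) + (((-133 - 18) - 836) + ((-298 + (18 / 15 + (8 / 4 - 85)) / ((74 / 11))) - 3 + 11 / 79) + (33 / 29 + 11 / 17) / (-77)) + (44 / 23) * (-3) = -389188244063167 / 27840873480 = -13979.02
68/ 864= 17/ 216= 0.08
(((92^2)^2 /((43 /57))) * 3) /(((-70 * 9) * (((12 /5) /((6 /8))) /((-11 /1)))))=1554465.62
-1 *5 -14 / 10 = -32 / 5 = -6.40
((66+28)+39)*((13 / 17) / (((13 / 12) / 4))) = 6384 / 17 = 375.53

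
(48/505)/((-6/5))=-8/101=-0.08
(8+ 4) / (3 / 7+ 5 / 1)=42 / 19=2.21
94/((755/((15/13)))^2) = 846/3853369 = 0.00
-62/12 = -31/6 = -5.17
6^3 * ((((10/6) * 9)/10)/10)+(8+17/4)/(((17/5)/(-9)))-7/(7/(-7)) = 2371/340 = 6.97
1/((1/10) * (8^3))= 5/256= 0.02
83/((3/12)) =332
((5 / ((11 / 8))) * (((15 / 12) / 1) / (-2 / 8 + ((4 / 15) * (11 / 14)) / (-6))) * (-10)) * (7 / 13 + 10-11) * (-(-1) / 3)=-24.54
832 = 832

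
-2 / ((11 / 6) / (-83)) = 996 / 11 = 90.55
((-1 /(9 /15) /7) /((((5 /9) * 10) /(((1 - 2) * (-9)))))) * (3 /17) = -81 /1190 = -0.07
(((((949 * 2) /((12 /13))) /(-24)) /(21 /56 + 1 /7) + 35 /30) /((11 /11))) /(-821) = 42875 /214281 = 0.20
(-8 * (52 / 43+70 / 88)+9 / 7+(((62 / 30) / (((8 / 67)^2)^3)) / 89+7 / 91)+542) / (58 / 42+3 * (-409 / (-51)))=2186963616066107269 / 6514572528189440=335.70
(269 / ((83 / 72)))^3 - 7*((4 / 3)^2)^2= 588489328684288 / 46314747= 12706305.59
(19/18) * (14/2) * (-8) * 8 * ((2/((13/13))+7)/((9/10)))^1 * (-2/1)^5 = 1361920/9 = 151324.44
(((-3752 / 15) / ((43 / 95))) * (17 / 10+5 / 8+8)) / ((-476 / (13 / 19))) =359723 / 43860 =8.20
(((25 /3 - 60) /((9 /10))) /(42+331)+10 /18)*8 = 32360 /10071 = 3.21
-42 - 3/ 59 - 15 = -3366/ 59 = -57.05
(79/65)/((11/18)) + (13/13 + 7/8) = 3.86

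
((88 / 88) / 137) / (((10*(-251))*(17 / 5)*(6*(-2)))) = 1 / 14029896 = 0.00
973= 973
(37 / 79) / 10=37 / 790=0.05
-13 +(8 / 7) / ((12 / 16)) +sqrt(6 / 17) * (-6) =-241 / 21 - 6 * sqrt(102) / 17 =-15.04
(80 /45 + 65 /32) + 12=4553 /288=15.81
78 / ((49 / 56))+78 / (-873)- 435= -704693 / 2037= -345.95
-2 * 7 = -14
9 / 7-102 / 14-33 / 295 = -1803 / 295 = -6.11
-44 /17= -2.59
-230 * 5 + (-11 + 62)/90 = -34483/30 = -1149.43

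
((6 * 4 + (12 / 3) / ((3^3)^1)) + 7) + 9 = 1084 / 27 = 40.15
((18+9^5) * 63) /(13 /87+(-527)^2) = 323746227 /24162436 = 13.40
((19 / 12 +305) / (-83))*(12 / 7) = -3679 / 581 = -6.33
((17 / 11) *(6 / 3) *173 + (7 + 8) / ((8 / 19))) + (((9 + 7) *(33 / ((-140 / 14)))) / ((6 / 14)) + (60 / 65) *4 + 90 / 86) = 111147133 / 245960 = 451.89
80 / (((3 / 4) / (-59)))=-18880 / 3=-6293.33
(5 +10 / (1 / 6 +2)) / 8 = 125 / 104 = 1.20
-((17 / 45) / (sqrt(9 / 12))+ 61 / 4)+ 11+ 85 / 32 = -2.03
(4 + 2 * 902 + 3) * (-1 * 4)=-7244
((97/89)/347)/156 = 97/4817748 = 0.00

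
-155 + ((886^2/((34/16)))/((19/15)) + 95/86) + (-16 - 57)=8094856021/27778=291412.49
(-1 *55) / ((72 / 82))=-2255 / 36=-62.64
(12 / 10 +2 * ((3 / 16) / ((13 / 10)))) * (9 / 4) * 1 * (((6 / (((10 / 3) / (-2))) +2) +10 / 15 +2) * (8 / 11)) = 9288 / 3575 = 2.60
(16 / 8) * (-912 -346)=-2516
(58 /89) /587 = 0.00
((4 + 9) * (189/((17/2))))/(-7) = -702/17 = -41.29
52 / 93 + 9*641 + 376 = 571537 / 93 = 6145.56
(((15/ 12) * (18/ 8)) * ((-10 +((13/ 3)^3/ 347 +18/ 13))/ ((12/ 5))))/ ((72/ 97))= -2475359975/ 187080192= -13.23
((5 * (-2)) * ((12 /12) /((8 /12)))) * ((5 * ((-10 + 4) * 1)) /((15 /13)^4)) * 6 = 114244 /75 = 1523.25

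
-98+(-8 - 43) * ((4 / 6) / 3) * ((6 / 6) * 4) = -430 / 3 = -143.33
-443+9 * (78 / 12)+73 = -623 / 2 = -311.50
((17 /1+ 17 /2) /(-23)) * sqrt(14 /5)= -51 * sqrt(70) /230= -1.86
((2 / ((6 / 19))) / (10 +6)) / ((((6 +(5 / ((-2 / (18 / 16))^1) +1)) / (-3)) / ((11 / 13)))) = -0.24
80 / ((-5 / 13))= -208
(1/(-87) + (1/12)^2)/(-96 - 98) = 19/810144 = 0.00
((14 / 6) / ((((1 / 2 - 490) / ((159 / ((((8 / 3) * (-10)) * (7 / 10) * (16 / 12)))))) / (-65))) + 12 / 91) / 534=-877829 / 253725472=-0.00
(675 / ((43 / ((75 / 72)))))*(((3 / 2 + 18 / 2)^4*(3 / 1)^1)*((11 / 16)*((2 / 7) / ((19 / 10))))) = 25786096875 / 418304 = 61644.39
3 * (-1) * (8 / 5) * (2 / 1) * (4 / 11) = -192 / 55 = -3.49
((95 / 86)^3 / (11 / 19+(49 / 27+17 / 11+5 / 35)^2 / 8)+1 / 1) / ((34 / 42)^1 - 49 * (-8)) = 3796338771517278 / 910427204001973457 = 0.00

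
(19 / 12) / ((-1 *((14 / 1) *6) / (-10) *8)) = 95 / 4032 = 0.02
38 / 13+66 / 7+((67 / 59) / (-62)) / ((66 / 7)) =271322393 / 21969948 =12.35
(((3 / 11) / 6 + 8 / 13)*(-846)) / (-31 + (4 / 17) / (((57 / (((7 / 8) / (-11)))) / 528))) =25822881 / 1439867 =17.93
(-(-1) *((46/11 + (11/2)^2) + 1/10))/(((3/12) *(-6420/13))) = -923/3300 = -0.28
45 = 45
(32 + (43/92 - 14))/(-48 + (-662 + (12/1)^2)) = -1699/52072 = -0.03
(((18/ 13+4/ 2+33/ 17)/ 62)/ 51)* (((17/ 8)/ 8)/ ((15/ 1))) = 1177/ 39461760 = 0.00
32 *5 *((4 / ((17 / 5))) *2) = 6400 / 17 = 376.47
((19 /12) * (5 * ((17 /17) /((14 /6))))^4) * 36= 2885625 /2401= 1201.84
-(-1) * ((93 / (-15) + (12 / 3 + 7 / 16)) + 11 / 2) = 299 / 80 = 3.74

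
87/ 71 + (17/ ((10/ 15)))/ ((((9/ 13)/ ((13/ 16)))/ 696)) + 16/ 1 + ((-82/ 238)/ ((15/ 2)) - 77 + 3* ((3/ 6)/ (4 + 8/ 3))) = 21057937217/ 1013880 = 20769.65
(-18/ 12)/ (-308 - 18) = 3/ 652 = 0.00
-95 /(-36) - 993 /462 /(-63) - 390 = -835077 /2156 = -387.33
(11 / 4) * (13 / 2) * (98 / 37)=7007 / 148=47.34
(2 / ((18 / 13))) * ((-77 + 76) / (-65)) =1 / 45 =0.02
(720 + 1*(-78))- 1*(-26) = 668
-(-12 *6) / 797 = 72 / 797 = 0.09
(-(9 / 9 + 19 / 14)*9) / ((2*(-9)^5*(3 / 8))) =22 / 45927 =0.00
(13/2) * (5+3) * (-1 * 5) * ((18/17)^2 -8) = 516880/289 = 1788.51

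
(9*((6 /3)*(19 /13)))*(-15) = -5130 /13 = -394.62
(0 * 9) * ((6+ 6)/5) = 0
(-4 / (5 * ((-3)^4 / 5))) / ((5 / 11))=-44 / 405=-0.11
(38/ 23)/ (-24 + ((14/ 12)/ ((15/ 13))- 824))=-3420/ 1753267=-0.00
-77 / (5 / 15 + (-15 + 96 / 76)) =4389 / 764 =5.74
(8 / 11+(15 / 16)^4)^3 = 1263785953496597747 / 374643194001883136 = 3.37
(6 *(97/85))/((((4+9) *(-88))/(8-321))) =91083/48620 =1.87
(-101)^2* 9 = 91809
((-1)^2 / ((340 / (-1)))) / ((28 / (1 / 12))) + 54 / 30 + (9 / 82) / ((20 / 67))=10153039 / 4683840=2.17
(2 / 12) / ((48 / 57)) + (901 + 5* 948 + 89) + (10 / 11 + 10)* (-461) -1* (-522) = 1291601 / 1056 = 1223.11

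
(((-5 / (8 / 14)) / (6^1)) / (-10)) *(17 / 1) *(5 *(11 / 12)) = 11.36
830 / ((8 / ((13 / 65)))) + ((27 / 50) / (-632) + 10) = 971673 / 31600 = 30.75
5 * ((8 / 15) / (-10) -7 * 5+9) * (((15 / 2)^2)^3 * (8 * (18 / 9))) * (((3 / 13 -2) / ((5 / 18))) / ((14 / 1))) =30715048125 / 182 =168764000.69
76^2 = 5776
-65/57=-1.14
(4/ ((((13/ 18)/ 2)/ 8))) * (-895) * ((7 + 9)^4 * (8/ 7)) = -540561899520/ 91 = -5940240654.07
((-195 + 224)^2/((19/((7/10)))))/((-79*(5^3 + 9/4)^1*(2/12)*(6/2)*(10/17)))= -200158/19100225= -0.01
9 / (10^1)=9 / 10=0.90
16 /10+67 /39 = 647 /195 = 3.32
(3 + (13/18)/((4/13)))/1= 385/72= 5.35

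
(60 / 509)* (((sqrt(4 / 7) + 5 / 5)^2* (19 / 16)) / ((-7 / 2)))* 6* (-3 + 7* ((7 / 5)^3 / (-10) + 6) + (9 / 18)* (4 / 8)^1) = -175540563 / 12470500 - 15958233* sqrt(7) / 3117625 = -27.62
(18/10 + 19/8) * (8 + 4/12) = 835/24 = 34.79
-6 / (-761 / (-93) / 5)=-3.67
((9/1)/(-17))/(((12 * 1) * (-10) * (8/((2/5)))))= 3/13600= 0.00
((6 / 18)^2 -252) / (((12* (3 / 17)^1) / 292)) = -34732.68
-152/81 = -1.88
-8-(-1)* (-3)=-11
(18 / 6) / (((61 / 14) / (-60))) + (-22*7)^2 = 1444156 / 61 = 23674.69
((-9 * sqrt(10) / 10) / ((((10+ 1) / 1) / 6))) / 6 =-0.26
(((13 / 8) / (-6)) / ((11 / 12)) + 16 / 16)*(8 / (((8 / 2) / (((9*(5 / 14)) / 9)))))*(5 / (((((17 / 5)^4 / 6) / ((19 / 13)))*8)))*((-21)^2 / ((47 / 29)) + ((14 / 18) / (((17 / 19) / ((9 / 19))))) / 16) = 1247419171875 / 222088352512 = 5.62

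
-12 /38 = -6 /19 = -0.32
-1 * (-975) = 975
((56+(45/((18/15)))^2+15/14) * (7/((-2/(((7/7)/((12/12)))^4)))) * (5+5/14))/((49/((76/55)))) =-11677305/15092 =-773.74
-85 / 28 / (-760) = 17 / 4256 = 0.00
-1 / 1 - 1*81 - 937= -1019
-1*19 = -19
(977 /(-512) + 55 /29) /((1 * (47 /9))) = -1557 /697856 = -0.00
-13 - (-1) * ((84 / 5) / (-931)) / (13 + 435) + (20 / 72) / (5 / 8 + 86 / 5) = -6205767331 / 477938160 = -12.98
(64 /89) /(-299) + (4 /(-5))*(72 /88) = -961516 /1463605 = -0.66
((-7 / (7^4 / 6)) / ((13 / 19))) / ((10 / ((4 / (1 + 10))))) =-228 / 245245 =-0.00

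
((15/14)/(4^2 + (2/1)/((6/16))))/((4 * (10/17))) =153/7168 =0.02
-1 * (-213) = 213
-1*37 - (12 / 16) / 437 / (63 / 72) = -113189 / 3059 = -37.00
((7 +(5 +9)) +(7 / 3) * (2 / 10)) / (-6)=-161 / 45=-3.58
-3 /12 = -1 /4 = -0.25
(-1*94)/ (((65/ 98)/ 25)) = -46060/ 13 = -3543.08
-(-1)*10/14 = 0.71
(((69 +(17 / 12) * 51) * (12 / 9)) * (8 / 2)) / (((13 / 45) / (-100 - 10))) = -3729000 / 13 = -286846.15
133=133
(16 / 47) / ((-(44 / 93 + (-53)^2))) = -1488 / 12280207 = -0.00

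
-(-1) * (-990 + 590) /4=-100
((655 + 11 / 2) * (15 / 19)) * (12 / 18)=6605 / 19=347.63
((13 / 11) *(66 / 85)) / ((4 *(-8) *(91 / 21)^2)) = -27 / 17680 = -0.00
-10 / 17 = -0.59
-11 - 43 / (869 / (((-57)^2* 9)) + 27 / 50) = -72030677 / 832957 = -86.48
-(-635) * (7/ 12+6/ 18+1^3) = 14605/ 12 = 1217.08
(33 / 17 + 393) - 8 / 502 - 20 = 1599806 / 4267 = 374.93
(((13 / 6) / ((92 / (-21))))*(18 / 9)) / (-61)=91 / 5612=0.02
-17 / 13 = -1.31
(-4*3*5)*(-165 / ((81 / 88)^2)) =8518400 / 729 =11685.05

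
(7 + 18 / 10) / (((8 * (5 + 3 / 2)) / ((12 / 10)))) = 66 / 325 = 0.20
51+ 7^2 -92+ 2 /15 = 122 /15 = 8.13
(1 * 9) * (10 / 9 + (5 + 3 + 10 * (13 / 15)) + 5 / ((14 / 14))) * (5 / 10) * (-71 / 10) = -2911 / 4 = -727.75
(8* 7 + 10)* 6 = 396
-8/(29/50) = -400/29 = -13.79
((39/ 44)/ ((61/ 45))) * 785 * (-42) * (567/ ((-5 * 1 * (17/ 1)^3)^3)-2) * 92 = 143473439965836958614/ 36169302331585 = 3966718.48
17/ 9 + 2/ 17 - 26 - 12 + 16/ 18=-5371/ 153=-35.10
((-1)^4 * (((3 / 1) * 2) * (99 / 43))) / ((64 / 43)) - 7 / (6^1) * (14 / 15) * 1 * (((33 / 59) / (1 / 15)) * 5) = -68717 / 1888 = -36.40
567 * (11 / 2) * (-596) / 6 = -309771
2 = 2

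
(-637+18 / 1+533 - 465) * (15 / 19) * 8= -3480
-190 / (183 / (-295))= 56050 / 183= 306.28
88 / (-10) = -44 / 5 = -8.80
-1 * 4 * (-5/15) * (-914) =-3656/3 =-1218.67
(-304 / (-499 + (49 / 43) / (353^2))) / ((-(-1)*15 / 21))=712638871 / 835542270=0.85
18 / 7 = 2.57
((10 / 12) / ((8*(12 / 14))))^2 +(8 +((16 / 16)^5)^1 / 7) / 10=2406779 / 2903040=0.83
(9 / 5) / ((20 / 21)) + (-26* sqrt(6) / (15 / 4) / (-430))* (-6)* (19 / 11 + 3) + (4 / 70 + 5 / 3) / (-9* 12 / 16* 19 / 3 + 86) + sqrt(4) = 1427717 / 363300 -5408* sqrt(6) / 11825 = 2.81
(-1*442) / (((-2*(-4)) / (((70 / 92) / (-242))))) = 7735 / 44528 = 0.17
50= 50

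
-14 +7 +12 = 5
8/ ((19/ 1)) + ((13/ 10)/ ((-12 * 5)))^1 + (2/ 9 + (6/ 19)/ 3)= 0.73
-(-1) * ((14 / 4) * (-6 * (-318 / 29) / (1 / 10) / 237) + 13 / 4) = 118823 / 9164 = 12.97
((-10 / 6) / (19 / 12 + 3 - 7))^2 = 400 / 841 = 0.48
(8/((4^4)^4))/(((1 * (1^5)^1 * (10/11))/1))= 11/5368709120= 0.00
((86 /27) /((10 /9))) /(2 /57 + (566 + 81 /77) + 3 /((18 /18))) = 62909 /12510560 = 0.01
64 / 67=0.96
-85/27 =-3.15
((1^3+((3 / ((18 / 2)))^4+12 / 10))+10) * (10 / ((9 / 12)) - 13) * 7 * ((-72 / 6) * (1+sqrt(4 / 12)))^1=-138488 / 405 - 138488 * sqrt(3) / 1215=-539.37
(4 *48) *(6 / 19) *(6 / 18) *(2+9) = 4224 / 19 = 222.32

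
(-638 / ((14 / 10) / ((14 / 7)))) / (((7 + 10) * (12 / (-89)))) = 141955 / 357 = 397.63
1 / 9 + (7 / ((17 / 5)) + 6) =1250 / 153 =8.17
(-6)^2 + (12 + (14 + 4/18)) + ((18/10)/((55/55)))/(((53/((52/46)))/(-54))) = 3299476/54855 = 60.15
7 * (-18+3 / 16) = -124.69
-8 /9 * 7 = -56 /9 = -6.22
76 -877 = -801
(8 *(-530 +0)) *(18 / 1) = -76320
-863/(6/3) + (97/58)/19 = -237708/551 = -431.41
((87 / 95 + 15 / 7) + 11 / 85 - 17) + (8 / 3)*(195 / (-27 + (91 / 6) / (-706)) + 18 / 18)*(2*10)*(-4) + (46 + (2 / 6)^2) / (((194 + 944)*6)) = 1312.38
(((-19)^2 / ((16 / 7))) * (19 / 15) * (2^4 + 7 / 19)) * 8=785897 / 30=26196.57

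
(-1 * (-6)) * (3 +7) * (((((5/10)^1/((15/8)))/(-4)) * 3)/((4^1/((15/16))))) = -45/16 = -2.81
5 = 5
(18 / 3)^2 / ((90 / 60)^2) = 16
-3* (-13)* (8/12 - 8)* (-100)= 28600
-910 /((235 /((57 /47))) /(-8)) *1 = 82992 /2209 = 37.57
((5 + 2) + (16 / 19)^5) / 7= 18381269 / 17332693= 1.06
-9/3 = -3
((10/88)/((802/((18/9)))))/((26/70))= 175/229372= 0.00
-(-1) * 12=12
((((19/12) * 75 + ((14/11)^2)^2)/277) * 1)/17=0.03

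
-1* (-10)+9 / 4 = 49 / 4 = 12.25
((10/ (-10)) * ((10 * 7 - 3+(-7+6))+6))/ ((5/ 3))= -216/ 5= -43.20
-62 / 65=-0.95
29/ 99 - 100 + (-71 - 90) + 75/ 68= -1747655/ 6732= -259.60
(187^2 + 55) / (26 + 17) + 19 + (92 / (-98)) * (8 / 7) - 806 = 389945 / 14749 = 26.44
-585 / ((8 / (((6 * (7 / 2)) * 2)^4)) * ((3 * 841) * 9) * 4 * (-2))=1252.60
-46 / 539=-0.09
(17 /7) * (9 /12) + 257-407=-4149 /28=-148.18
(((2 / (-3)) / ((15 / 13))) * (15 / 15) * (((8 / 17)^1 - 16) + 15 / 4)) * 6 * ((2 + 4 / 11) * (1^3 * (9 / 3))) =289.56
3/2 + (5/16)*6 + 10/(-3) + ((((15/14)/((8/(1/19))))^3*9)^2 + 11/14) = 230492349566251901651/278580681486800781312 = 0.83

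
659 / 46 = 14.33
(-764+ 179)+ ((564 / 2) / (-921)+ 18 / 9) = -583.31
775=775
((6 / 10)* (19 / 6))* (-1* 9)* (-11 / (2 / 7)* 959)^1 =12627153 / 20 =631357.65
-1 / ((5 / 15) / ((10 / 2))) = -15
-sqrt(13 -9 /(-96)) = -sqrt(838) /8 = -3.62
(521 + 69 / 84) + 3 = 14695 / 28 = 524.82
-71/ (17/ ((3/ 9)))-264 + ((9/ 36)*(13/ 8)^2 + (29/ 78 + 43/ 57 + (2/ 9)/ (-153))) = -22952407505/ 87070464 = -263.61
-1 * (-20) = 20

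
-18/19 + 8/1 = 134/19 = 7.05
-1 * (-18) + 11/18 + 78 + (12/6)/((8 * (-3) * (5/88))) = 95.14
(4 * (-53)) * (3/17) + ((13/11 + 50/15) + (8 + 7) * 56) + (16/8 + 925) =972832/561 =1734.10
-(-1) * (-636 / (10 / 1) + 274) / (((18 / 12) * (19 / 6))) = 4208 / 95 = 44.29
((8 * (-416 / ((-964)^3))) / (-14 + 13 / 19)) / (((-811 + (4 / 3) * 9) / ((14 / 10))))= 6916 / 14147784387935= 0.00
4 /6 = 2 /3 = 0.67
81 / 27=3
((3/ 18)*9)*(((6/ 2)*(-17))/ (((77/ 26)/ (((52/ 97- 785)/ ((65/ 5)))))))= 11642229/ 7469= 1558.74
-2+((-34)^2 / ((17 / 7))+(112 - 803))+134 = -83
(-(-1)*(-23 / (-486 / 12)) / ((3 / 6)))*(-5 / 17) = -460 / 1377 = -0.33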